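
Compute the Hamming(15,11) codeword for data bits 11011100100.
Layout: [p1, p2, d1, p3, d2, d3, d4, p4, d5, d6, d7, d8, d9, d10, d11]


Parity bits: p1=1, p2=1, p3=1, p4=1

111110111100100


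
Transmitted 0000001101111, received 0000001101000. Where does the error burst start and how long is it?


XOR: 0000000000111

Burst at position 10, length 3


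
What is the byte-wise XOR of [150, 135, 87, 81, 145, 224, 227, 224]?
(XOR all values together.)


XOR chain: 150 ^ 135 ^ 87 ^ 81 ^ 145 ^ 224 ^ 227 ^ 224 = 101

101


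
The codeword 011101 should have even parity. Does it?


Number of 1s: 4

Yes, parity is correct (4 ones)


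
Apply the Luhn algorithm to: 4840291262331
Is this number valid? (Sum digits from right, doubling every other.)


Luhn sum = 51
51 mod 10 = 1

Invalid (Luhn sum mod 10 = 1)


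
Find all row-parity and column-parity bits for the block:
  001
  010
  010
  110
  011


Row parities: 11100
Column parities: 100

Row P: 11100, Col P: 100, Corner: 1


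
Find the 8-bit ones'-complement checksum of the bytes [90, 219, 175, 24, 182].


Sum = 690 mod 256 = 178
Complement = 77

77


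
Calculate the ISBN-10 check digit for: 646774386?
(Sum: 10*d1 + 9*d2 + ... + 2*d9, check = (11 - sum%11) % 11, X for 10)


Weighted sum: 303
303 mod 11 = 6

Check digit: 5


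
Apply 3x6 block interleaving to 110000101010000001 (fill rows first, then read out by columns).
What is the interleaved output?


Matrix:
  110000
  101010
  000001
Read columns: 110100010000010001

110100010000010001


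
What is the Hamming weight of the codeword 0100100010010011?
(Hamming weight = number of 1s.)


Counting 1s in 0100100010010011

6


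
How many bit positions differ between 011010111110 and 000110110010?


XOR: 011100001100
Count of 1s: 5

5


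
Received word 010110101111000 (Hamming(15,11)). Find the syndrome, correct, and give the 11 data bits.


Syndrome = 0: no error detected

Data: 01011111000 (no errors)


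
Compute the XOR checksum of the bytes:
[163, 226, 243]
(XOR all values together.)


XOR chain: 163 ^ 226 ^ 243 = 178

178


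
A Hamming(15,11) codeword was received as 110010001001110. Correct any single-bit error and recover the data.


Syndrome = 0: no error detected

Data: 01001001110 (no errors)


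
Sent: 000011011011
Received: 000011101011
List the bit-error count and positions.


XOR: 000000110000

2 error(s) at position(s): 6, 7


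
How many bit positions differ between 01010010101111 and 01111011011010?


XOR: 00101001110101
Count of 1s: 7

7


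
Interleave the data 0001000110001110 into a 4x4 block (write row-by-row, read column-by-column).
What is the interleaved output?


Matrix:
  0001
  0001
  1000
  1110
Read columns: 0011000100011100

0011000100011100


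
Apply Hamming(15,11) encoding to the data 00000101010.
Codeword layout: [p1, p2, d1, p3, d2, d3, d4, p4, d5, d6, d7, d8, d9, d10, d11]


Parity bits: p1=0, p2=0, p3=0, p4=1

000000010101010


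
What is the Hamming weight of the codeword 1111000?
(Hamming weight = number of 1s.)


Counting 1s in 1111000

4


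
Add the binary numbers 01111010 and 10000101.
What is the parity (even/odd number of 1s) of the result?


01111010 = 122
10000101 = 133
Sum = 255 = 11111111
1s count = 8

even parity (8 ones in 11111111)


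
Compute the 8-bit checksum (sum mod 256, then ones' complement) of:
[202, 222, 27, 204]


Sum = 655 mod 256 = 143
Complement = 112

112


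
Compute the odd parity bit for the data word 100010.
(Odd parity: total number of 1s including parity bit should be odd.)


Number of 1s in data: 2
Parity bit: 1

1


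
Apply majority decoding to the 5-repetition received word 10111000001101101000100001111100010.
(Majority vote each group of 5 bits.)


Groups: 10111, 00000, 11011, 01000, 10000, 11111, 00010
Majority votes: 1010010

1010010


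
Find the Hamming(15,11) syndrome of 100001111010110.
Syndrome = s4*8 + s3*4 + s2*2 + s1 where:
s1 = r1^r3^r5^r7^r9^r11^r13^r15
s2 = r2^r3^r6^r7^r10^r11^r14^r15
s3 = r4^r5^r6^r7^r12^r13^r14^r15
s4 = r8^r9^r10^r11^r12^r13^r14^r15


s1=1, s2=0, s3=0, s4=1

Syndrome = 9 (error at position 9)


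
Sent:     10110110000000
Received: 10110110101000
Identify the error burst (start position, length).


XOR: 00000000101000

Burst at position 8, length 3


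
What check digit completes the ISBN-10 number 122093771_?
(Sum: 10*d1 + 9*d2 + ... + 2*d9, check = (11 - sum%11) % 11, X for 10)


Weighted sum: 164
164 mod 11 = 10

Check digit: 1


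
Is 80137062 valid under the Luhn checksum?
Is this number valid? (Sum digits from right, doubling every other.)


Luhn sum = 22
22 mod 10 = 2

Invalid (Luhn sum mod 10 = 2)


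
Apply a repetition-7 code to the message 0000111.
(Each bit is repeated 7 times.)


Each bit -> 7 copies

0000000000000000000000000000111111111111111111111


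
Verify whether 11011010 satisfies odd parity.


Number of 1s: 5

Yes, parity is correct (5 ones)


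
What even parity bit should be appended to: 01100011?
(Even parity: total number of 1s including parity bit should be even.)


Number of 1s in data: 4
Parity bit: 0

0


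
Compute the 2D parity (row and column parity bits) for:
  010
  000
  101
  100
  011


Row parities: 10010
Column parities: 000

Row P: 10010, Col P: 000, Corner: 0


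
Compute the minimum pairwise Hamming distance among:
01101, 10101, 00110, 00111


Comparing all pairs, minimum distance: 1
Can detect 0 errors, correct 0 errors

1


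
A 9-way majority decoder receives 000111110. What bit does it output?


Ones: 5 out of 9
Threshold: 5

1 (5/9 voted 1)


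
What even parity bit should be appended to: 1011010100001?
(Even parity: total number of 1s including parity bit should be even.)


Number of 1s in data: 6
Parity bit: 0

0


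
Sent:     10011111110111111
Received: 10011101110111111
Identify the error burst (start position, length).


XOR: 00000010000000000

Burst at position 6, length 1


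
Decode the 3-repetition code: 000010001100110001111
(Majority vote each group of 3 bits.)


Groups: 000, 010, 001, 100, 110, 001, 111
Majority votes: 0000101

0000101


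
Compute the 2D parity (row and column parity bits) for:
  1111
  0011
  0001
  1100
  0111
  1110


Row parities: 001011
Column parities: 1000

Row P: 001011, Col P: 1000, Corner: 1


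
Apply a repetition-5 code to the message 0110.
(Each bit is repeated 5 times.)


Each bit -> 5 copies

00000111111111100000


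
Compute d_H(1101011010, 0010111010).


XOR: 1111100000
Count of 1s: 5

5


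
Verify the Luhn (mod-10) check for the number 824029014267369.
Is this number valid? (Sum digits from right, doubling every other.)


Luhn sum = 63
63 mod 10 = 3

Invalid (Luhn sum mod 10 = 3)


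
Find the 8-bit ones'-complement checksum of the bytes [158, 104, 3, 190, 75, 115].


Sum = 645 mod 256 = 133
Complement = 122

122


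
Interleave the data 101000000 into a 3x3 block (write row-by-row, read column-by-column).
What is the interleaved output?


Matrix:
  101
  000
  000
Read columns: 100000100

100000100


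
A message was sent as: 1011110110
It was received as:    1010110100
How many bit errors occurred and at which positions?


XOR: 0001000010

2 error(s) at position(s): 3, 8


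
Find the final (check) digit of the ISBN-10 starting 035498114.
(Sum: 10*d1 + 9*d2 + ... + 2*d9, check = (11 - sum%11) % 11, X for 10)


Weighted sum: 204
204 mod 11 = 6

Check digit: 5


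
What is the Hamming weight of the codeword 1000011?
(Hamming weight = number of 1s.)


Counting 1s in 1000011

3


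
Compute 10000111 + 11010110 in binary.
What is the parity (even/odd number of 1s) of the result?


10000111 = 135
11010110 = 214
Sum = 349 = 101011101
1s count = 6

even parity (6 ones in 101011101)


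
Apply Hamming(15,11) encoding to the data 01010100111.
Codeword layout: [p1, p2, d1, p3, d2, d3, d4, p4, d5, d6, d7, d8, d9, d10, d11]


Parity bits: p1=0, p2=0, p3=1, p4=0

000110100100111


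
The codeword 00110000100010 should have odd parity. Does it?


Number of 1s: 4

No, parity error (4 ones)


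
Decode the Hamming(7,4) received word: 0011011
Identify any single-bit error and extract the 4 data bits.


Syndrome = 6: error at position 6

Data: 1001 (corrected bit 6)


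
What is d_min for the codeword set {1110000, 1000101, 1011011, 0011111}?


Comparing all pairs, minimum distance: 2
Can detect 1 errors, correct 0 errors

2


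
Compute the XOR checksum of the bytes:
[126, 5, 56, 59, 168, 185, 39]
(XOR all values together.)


XOR chain: 126 ^ 5 ^ 56 ^ 59 ^ 168 ^ 185 ^ 39 = 78

78


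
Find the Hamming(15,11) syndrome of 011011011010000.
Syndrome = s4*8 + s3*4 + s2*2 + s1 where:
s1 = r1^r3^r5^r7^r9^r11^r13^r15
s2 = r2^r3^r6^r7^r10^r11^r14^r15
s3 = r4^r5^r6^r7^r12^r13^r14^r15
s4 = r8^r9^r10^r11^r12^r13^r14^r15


s1=0, s2=0, s3=0, s4=1

Syndrome = 8 (error at position 8)


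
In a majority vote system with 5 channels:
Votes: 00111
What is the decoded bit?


Ones: 3 out of 5
Threshold: 3

1 (3/5 voted 1)


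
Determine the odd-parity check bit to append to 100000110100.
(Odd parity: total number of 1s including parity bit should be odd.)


Number of 1s in data: 4
Parity bit: 1

1


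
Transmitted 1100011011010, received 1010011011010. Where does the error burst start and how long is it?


XOR: 0110000000000

Burst at position 1, length 2


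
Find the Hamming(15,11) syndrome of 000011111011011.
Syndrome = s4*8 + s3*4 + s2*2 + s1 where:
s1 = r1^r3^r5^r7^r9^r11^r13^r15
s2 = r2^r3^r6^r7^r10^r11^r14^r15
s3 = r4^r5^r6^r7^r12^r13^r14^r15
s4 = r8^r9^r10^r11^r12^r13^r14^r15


s1=1, s2=1, s3=0, s4=0

Syndrome = 3 (error at position 3)


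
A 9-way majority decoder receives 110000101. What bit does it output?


Ones: 4 out of 9
Threshold: 5

0 (4/9 voted 1)


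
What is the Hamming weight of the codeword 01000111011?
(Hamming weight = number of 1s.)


Counting 1s in 01000111011

6


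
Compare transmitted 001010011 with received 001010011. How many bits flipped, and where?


XOR: 000000000

0 errors (received matches sent)


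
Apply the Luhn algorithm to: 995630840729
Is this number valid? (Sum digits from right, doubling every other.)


Luhn sum = 62
62 mod 10 = 2

Invalid (Luhn sum mod 10 = 2)


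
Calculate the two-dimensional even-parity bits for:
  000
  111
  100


Row parities: 011
Column parities: 011

Row P: 011, Col P: 011, Corner: 0


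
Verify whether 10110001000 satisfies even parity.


Number of 1s: 4

Yes, parity is correct (4 ones)


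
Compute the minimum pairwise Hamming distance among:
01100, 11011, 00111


Comparing all pairs, minimum distance: 3
Can detect 2 errors, correct 1 errors

3


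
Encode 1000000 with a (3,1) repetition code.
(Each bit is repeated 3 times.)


Each bit -> 3 copies

111000000000000000000


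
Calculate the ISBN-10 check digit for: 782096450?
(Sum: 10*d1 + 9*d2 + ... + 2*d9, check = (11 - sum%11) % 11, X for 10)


Weighted sum: 273
273 mod 11 = 9

Check digit: 2


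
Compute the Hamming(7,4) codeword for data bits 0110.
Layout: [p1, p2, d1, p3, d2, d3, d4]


Parity bits: p1=1, p2=1, p3=0

1100110


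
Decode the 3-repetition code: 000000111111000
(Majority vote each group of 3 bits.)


Groups: 000, 000, 111, 111, 000
Majority votes: 00110

00110


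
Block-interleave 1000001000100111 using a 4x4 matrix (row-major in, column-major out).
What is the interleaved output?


Matrix:
  1000
  0010
  0010
  0111
Read columns: 1000000101110001

1000000101110001


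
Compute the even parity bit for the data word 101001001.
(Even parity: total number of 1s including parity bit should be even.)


Number of 1s in data: 4
Parity bit: 0

0


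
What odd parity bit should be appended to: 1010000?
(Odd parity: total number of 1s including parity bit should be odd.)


Number of 1s in data: 2
Parity bit: 1

1


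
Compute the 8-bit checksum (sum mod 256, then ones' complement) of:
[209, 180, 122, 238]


Sum = 749 mod 256 = 237
Complement = 18

18


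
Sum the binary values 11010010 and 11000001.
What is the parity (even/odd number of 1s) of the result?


11010010 = 210
11000001 = 193
Sum = 403 = 110010011
1s count = 5

odd parity (5 ones in 110010011)


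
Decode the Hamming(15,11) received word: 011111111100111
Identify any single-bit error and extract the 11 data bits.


Syndrome = 6: error at position 6

Data: 11011100111 (corrected bit 6)


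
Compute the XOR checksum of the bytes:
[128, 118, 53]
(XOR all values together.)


XOR chain: 128 ^ 118 ^ 53 = 195

195


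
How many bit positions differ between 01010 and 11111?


XOR: 10101
Count of 1s: 3

3


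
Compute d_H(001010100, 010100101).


XOR: 011110001
Count of 1s: 5

5


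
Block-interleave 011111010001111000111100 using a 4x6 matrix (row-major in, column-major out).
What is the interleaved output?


Matrix:
  011111
  010001
  111000
  111100
Read columns: 001111111011100110001100

001111111011100110001100


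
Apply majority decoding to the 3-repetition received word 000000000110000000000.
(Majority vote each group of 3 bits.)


Groups: 000, 000, 000, 110, 000, 000, 000
Majority votes: 0001000

0001000


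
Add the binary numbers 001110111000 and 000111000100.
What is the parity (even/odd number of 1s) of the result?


001110111000 = 952
000111000100 = 452
Sum = 1404 = 10101111100
1s count = 7

odd parity (7 ones in 10101111100)


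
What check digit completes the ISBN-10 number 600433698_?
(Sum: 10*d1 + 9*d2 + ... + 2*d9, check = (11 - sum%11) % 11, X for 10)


Weighted sum: 188
188 mod 11 = 1

Check digit: X


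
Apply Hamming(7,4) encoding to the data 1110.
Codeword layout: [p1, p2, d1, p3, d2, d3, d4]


Parity bits: p1=0, p2=0, p3=0

0010110


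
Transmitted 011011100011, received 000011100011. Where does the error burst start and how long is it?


XOR: 011000000000

Burst at position 1, length 2


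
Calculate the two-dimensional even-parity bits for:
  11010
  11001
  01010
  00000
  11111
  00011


Row parities: 110010
Column parities: 10101

Row P: 110010, Col P: 10101, Corner: 1


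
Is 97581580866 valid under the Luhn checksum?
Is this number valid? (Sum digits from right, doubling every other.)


Luhn sum = 53
53 mod 10 = 3

Invalid (Luhn sum mod 10 = 3)


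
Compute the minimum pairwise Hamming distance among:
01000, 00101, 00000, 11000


Comparing all pairs, minimum distance: 1
Can detect 0 errors, correct 0 errors

1


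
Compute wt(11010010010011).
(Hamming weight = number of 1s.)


Counting 1s in 11010010010011

7


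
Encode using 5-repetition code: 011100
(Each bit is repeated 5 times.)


Each bit -> 5 copies

000001111111111111110000000000


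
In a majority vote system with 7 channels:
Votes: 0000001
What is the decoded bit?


Ones: 1 out of 7
Threshold: 4

0 (1/7 voted 1)


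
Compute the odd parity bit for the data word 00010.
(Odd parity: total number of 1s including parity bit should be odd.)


Number of 1s in data: 1
Parity bit: 0

0


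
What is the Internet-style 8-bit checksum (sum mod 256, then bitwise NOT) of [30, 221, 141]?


Sum = 392 mod 256 = 136
Complement = 119

119


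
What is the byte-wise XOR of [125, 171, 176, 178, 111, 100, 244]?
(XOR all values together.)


XOR chain: 125 ^ 171 ^ 176 ^ 178 ^ 111 ^ 100 ^ 244 = 43

43


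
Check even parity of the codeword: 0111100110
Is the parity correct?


Number of 1s: 6

Yes, parity is correct (6 ones)


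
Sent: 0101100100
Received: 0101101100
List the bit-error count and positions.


XOR: 0000001000

1 error(s) at position(s): 6


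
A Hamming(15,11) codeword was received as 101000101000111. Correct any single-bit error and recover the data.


Syndrome = 0: no error detected

Data: 10011000111 (no errors)


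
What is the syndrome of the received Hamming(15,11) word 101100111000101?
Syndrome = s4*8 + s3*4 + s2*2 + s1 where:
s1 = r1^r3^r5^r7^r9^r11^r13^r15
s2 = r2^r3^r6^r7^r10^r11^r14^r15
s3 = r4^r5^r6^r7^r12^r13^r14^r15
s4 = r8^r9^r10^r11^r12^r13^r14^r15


s1=0, s2=1, s3=0, s4=0

Syndrome = 2 (error at position 2)


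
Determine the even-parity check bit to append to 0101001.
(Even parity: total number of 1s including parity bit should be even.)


Number of 1s in data: 3
Parity bit: 1

1


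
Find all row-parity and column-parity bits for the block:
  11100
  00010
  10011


Row parities: 111
Column parities: 01101

Row P: 111, Col P: 01101, Corner: 1


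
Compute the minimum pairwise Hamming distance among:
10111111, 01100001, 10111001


Comparing all pairs, minimum distance: 2
Can detect 1 errors, correct 0 errors

2


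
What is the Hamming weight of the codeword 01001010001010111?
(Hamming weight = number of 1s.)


Counting 1s in 01001010001010111

8


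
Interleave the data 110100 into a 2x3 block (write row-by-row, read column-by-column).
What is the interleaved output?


Matrix:
  110
  100
Read columns: 111000

111000


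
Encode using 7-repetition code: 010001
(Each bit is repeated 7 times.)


Each bit -> 7 copies

000000011111110000000000000000000001111111


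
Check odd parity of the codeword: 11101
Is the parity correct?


Number of 1s: 4

No, parity error (4 ones)


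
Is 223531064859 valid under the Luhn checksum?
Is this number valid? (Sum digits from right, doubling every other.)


Luhn sum = 56
56 mod 10 = 6

Invalid (Luhn sum mod 10 = 6)


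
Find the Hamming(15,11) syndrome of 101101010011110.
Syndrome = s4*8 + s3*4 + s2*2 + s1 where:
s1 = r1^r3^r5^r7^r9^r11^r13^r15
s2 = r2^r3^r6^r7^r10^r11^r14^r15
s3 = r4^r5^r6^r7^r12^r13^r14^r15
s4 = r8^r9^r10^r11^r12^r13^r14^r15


s1=0, s2=0, s3=1, s4=1

Syndrome = 12 (error at position 12)


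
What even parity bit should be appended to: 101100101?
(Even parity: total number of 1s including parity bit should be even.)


Number of 1s in data: 5
Parity bit: 1

1


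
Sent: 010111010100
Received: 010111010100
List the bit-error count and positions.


XOR: 000000000000

0 errors (received matches sent)


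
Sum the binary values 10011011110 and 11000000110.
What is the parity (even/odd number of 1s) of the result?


10011011110 = 1246
11000000110 = 1542
Sum = 2788 = 101011100100
1s count = 6

even parity (6 ones in 101011100100)


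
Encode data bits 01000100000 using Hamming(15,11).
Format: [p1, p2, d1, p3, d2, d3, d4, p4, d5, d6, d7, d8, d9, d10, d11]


Parity bits: p1=1, p2=1, p3=1, p4=1

110110010100000


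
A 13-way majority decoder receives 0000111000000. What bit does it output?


Ones: 3 out of 13
Threshold: 7

0 (3/13 voted 1)


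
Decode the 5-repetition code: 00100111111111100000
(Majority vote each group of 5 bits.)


Groups: 00100, 11111, 11111, 00000
Majority votes: 0110

0110


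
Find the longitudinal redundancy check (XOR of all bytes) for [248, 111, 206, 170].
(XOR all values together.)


XOR chain: 248 ^ 111 ^ 206 ^ 170 = 243

243


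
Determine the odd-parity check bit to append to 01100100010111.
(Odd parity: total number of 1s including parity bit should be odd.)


Number of 1s in data: 7
Parity bit: 0

0


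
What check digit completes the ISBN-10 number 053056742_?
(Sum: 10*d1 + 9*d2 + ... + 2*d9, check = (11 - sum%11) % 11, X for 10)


Weighted sum: 173
173 mod 11 = 8

Check digit: 3


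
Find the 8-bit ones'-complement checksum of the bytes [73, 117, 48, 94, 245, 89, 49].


Sum = 715 mod 256 = 203
Complement = 52

52


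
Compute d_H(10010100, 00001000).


XOR: 10011100
Count of 1s: 4

4


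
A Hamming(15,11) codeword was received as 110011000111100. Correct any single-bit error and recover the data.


Syndrome = 0: no error detected

Data: 01100111100 (no errors)


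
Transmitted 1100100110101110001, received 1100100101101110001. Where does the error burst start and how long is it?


XOR: 0000000011000000000

Burst at position 8, length 2


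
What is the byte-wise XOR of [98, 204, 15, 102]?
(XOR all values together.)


XOR chain: 98 ^ 204 ^ 15 ^ 102 = 199

199


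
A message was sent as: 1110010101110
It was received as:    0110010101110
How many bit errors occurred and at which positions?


XOR: 1000000000000

1 error(s) at position(s): 0


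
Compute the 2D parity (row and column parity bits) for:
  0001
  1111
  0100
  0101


Row parities: 1010
Column parities: 1111

Row P: 1010, Col P: 1111, Corner: 0


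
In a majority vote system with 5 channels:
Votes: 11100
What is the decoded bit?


Ones: 3 out of 5
Threshold: 3

1 (3/5 voted 1)


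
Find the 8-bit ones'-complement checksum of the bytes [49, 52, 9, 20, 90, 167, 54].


Sum = 441 mod 256 = 185
Complement = 70

70


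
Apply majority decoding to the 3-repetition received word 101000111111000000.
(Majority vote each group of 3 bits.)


Groups: 101, 000, 111, 111, 000, 000
Majority votes: 101100

101100


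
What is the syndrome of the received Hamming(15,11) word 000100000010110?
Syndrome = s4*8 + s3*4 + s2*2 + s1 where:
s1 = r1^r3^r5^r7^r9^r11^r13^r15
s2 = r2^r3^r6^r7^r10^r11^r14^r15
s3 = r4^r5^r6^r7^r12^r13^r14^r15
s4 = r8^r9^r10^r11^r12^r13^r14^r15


s1=0, s2=0, s3=1, s4=1

Syndrome = 12 (error at position 12)


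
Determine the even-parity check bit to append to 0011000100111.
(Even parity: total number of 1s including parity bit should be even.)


Number of 1s in data: 6
Parity bit: 0

0


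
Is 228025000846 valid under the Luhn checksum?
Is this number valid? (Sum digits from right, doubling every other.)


Luhn sum = 44
44 mod 10 = 4

Invalid (Luhn sum mod 10 = 4)


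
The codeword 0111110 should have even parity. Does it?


Number of 1s: 5

No, parity error (5 ones)


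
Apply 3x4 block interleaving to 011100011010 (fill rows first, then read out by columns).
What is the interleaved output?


Matrix:
  0111
  0001
  1010
Read columns: 001100101110

001100101110


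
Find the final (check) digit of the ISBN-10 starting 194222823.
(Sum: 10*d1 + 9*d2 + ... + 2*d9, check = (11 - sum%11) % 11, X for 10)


Weighted sum: 203
203 mod 11 = 5

Check digit: 6


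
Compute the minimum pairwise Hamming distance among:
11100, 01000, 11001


Comparing all pairs, minimum distance: 2
Can detect 1 errors, correct 0 errors

2


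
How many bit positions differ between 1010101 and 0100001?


XOR: 1110100
Count of 1s: 4

4


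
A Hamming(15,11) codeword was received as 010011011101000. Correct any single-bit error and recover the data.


Syndrome = 6: error at position 6

Data: 01001101000 (corrected bit 6)


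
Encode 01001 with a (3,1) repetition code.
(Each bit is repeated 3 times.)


Each bit -> 3 copies

000111000000111


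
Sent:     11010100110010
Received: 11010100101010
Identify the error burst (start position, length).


XOR: 00000000011000

Burst at position 9, length 2


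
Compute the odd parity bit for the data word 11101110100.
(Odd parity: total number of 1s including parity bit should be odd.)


Number of 1s in data: 7
Parity bit: 0

0


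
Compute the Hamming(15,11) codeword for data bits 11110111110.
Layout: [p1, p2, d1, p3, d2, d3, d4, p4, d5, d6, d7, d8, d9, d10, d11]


Parity bits: p1=1, p2=0, p3=0, p4=1

101011110111110


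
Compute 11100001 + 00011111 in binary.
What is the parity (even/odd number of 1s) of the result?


11100001 = 225
00011111 = 31
Sum = 256 = 100000000
1s count = 1

odd parity (1 ones in 100000000)


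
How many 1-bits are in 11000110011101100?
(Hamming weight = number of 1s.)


Counting 1s in 11000110011101100

9


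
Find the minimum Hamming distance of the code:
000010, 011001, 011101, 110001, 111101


Comparing all pairs, minimum distance: 1
Can detect 0 errors, correct 0 errors

1


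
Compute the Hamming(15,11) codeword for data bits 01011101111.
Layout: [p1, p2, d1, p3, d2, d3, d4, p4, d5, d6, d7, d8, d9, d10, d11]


Parity bits: p1=1, p2=0, p3=0, p4=0

100010101101111


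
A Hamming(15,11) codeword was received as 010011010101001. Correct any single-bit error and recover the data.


Syndrome = 0: no error detected

Data: 01100101001 (no errors)


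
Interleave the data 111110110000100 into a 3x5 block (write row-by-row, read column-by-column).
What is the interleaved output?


Matrix:
  11111
  01100
  00100
Read columns: 100110111100100

100110111100100


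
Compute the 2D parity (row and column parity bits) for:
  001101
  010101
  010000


Row parities: 111
Column parities: 001000

Row P: 111, Col P: 001000, Corner: 1


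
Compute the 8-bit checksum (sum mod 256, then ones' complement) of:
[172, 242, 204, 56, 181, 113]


Sum = 968 mod 256 = 200
Complement = 55

55


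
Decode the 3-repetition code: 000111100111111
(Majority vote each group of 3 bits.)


Groups: 000, 111, 100, 111, 111
Majority votes: 01011

01011


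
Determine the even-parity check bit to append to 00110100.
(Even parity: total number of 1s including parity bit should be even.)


Number of 1s in data: 3
Parity bit: 1

1


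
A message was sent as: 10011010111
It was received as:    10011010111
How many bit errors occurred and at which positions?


XOR: 00000000000

0 errors (received matches sent)


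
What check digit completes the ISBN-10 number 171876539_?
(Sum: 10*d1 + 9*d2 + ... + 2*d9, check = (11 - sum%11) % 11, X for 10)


Weighted sum: 256
256 mod 11 = 3

Check digit: 8


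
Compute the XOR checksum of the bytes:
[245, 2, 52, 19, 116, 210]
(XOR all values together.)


XOR chain: 245 ^ 2 ^ 52 ^ 19 ^ 116 ^ 210 = 118

118


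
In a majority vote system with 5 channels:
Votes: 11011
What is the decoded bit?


Ones: 4 out of 5
Threshold: 3

1 (4/5 voted 1)


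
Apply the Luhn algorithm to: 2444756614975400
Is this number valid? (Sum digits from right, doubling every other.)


Luhn sum = 66
66 mod 10 = 6

Invalid (Luhn sum mod 10 = 6)


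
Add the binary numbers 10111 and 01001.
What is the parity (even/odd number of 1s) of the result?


10111 = 23
01001 = 9
Sum = 32 = 100000
1s count = 1

odd parity (1 ones in 100000)


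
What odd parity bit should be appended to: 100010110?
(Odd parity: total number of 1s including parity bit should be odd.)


Number of 1s in data: 4
Parity bit: 1

1


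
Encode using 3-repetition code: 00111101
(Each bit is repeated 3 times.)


Each bit -> 3 copies

000000111111111111000111


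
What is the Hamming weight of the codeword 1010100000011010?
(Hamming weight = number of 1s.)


Counting 1s in 1010100000011010

6


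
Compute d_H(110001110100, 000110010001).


XOR: 110111100101
Count of 1s: 8

8


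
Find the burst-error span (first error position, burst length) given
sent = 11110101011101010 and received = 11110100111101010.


XOR: 00000001100000000

Burst at position 7, length 2


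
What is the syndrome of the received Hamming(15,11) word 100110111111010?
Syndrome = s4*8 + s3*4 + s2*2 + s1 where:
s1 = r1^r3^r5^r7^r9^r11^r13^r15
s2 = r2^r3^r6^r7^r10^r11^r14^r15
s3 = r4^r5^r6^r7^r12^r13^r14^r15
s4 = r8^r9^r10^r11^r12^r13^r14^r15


s1=1, s2=0, s3=1, s4=0

Syndrome = 5 (error at position 5)


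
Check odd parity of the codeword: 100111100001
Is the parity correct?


Number of 1s: 6

No, parity error (6 ones)


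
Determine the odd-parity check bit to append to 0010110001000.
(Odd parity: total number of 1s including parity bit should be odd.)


Number of 1s in data: 4
Parity bit: 1

1


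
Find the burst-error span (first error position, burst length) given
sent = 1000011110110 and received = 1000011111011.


XOR: 0000000001101

Burst at position 9, length 4


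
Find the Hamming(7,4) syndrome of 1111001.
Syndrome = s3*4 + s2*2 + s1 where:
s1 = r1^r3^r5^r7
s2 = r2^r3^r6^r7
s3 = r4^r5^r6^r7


s1=1, s2=1, s3=0

Syndrome = 3 (error at position 3)


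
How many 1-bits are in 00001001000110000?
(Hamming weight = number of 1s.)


Counting 1s in 00001001000110000

4


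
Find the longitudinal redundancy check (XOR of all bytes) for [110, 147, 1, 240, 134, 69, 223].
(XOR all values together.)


XOR chain: 110 ^ 147 ^ 1 ^ 240 ^ 134 ^ 69 ^ 223 = 16

16


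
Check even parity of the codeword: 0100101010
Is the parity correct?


Number of 1s: 4

Yes, parity is correct (4 ones)


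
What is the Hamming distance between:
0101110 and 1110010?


XOR: 1011100
Count of 1s: 4

4


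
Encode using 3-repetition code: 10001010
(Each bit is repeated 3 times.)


Each bit -> 3 copies

111000000000111000111000


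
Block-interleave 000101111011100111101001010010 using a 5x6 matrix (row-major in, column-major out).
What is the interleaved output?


Matrix:
  000101
  111011
  100111
  101001
  010010
Read columns: 011100100101010101000110111110

011100100101010101000110111110


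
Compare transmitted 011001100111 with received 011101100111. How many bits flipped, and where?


XOR: 000100000000

1 error(s) at position(s): 3


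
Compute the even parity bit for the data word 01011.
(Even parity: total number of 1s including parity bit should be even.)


Number of 1s in data: 3
Parity bit: 1

1


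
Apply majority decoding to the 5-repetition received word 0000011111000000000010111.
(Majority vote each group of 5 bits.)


Groups: 00000, 11111, 00000, 00000, 10111
Majority votes: 01001

01001


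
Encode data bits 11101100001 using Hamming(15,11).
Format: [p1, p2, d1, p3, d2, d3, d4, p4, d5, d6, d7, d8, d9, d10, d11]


Parity bits: p1=0, p2=0, p3=1, p4=1

001111011100001


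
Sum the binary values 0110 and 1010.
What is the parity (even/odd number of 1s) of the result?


0110 = 6
1010 = 10
Sum = 16 = 10000
1s count = 1

odd parity (1 ones in 10000)


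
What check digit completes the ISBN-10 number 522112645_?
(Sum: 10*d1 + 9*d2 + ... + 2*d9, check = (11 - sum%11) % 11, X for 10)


Weighted sum: 153
153 mod 11 = 10

Check digit: 1


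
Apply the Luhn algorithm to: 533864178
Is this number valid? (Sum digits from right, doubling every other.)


Luhn sum = 49
49 mod 10 = 9

Invalid (Luhn sum mod 10 = 9)


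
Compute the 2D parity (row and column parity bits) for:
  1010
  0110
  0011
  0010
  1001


Row parities: 00010
Column parities: 0100

Row P: 00010, Col P: 0100, Corner: 1


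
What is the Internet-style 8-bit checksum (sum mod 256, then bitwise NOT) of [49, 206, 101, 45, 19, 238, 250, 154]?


Sum = 1062 mod 256 = 38
Complement = 217

217


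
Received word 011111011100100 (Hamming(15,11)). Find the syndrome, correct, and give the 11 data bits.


Syndrome = 0: no error detected

Data: 11101100100 (no errors)


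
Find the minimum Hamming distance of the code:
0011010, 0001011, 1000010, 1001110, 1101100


Comparing all pairs, minimum distance: 2
Can detect 1 errors, correct 0 errors

2


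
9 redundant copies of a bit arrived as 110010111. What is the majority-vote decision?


Ones: 6 out of 9
Threshold: 5

1 (6/9 voted 1)


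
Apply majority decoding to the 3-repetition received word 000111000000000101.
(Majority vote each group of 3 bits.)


Groups: 000, 111, 000, 000, 000, 101
Majority votes: 010001

010001


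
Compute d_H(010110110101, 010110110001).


XOR: 000000000100
Count of 1s: 1

1


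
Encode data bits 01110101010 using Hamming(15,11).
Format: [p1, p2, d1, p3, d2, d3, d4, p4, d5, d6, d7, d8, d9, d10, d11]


Parity bits: p1=0, p2=0, p3=1, p4=1

000111110101010


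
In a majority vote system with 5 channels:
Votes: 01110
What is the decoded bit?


Ones: 3 out of 5
Threshold: 3

1 (3/5 voted 1)


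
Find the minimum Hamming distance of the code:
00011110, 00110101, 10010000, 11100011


Comparing all pairs, minimum distance: 4
Can detect 3 errors, correct 1 errors

4


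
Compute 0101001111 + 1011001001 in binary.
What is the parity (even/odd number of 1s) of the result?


0101001111 = 335
1011001001 = 713
Sum = 1048 = 10000011000
1s count = 3

odd parity (3 ones in 10000011000)


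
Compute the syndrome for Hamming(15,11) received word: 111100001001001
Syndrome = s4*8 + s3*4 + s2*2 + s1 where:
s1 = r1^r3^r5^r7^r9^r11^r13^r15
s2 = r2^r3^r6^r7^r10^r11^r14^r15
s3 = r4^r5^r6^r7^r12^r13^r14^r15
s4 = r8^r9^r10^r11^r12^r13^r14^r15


s1=0, s2=1, s3=1, s4=1

Syndrome = 14 (error at position 14)


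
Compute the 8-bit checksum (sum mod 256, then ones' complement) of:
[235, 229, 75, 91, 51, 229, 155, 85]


Sum = 1150 mod 256 = 126
Complement = 129

129


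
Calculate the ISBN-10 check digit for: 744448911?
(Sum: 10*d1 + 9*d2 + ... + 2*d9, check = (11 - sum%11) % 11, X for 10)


Weighted sum: 271
271 mod 11 = 7

Check digit: 4


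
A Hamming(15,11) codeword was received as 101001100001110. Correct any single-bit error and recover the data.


Syndrome = 12: error at position 12

Data: 10110000110 (corrected bit 12)


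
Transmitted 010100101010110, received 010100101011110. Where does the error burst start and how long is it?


XOR: 000000000001000

Burst at position 11, length 1


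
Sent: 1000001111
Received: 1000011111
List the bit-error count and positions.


XOR: 0000010000

1 error(s) at position(s): 5


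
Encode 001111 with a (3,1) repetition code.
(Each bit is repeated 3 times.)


Each bit -> 3 copies

000000111111111111


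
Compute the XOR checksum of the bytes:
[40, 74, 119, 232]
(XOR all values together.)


XOR chain: 40 ^ 74 ^ 119 ^ 232 = 253

253


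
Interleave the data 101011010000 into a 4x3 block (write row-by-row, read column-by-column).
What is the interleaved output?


Matrix:
  101
  011
  010
  000
Read columns: 100001101100

100001101100


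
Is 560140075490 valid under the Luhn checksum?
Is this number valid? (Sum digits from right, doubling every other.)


Luhn sum = 37
37 mod 10 = 7

Invalid (Luhn sum mod 10 = 7)


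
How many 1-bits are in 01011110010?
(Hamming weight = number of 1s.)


Counting 1s in 01011110010

6


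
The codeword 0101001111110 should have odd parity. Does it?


Number of 1s: 8

No, parity error (8 ones)


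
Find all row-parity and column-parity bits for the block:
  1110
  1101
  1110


Row parities: 111
Column parities: 1101

Row P: 111, Col P: 1101, Corner: 1


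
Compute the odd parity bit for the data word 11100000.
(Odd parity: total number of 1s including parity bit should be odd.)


Number of 1s in data: 3
Parity bit: 0

0


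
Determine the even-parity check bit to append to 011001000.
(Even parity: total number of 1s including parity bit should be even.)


Number of 1s in data: 3
Parity bit: 1

1


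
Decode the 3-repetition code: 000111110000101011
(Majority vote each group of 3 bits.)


Groups: 000, 111, 110, 000, 101, 011
Majority votes: 011011

011011


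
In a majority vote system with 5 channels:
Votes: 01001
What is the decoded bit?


Ones: 2 out of 5
Threshold: 3

0 (2/5 voted 1)


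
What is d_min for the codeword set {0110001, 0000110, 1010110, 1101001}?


Comparing all pairs, minimum distance: 2
Can detect 1 errors, correct 0 errors

2


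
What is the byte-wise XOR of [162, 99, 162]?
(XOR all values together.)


XOR chain: 162 ^ 99 ^ 162 = 99

99


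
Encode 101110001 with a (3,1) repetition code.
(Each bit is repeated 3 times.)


Each bit -> 3 copies

111000111111111000000000111


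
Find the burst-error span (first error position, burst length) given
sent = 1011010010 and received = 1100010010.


XOR: 0111000000

Burst at position 1, length 3


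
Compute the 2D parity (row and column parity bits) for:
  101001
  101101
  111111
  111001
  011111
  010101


Row parities: 100011
Column parities: 001000

Row P: 100011, Col P: 001000, Corner: 1


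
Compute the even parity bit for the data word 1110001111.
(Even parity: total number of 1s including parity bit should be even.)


Number of 1s in data: 7
Parity bit: 1

1


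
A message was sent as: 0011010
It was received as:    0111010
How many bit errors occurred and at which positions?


XOR: 0100000

1 error(s) at position(s): 1


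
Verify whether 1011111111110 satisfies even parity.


Number of 1s: 11

No, parity error (11 ones)


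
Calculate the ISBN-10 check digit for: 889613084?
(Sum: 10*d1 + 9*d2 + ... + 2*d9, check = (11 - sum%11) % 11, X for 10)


Weighted sum: 319
319 mod 11 = 0

Check digit: 0


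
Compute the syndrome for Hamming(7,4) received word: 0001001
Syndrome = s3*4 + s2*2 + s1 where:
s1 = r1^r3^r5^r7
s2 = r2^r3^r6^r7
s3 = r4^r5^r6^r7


s1=1, s2=1, s3=0

Syndrome = 3 (error at position 3)


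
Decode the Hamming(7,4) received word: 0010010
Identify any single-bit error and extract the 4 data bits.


Syndrome = 5: error at position 5

Data: 1110 (corrected bit 5)


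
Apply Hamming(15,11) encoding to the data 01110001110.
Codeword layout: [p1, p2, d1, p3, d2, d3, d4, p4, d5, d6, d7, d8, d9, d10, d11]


Parity bits: p1=1, p2=1, p3=0, p4=1

110011110001110


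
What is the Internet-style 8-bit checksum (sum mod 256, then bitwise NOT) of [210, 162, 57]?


Sum = 429 mod 256 = 173
Complement = 82

82


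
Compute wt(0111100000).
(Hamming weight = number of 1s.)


Counting 1s in 0111100000

4


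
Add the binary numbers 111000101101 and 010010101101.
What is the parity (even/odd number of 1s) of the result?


111000101101 = 3629
010010101101 = 1197
Sum = 4826 = 1001011011010
1s count = 7

odd parity (7 ones in 1001011011010)


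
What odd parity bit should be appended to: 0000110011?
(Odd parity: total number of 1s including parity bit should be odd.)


Number of 1s in data: 4
Parity bit: 1

1


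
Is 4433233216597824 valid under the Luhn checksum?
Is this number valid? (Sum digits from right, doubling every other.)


Luhn sum = 75
75 mod 10 = 5

Invalid (Luhn sum mod 10 = 5)


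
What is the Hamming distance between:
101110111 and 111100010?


XOR: 010010101
Count of 1s: 4

4


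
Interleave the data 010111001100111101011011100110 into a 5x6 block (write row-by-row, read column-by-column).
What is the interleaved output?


Matrix:
  010111
  001100
  111101
  011011
  100110
Read columns: 001011011001110111011001110110

001011011001110111011001110110


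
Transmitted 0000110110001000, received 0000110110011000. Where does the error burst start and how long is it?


XOR: 0000000000010000

Burst at position 11, length 1


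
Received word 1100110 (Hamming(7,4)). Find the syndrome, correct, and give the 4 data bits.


Syndrome = 0: no error detected

Data: 0110 (no errors)


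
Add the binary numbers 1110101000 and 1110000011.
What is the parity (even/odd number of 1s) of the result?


1110101000 = 936
1110000011 = 899
Sum = 1835 = 11100101011
1s count = 7

odd parity (7 ones in 11100101011)


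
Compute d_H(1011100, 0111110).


XOR: 1100010
Count of 1s: 3

3


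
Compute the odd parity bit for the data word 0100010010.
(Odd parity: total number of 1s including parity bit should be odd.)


Number of 1s in data: 3
Parity bit: 0

0


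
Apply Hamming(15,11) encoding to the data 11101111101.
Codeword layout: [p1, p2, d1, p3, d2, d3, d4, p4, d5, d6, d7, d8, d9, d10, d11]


Parity bits: p1=0, p2=1, p3=1, p4=0

011111001111101
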